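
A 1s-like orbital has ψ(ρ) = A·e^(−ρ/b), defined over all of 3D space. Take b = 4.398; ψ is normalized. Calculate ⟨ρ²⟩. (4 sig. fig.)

By definition ⟨ρ²⟩ = ∫ ρ^2 |ψ(ρ)|² 4πρ² dρ.
Evaluating both integrals, ⟨ρ²⟩ = 3·b^2.
With b = 4.398, ⟨ρ^2⟩ = 58.027.

⟨ρ^2⟩ ≈ 58.03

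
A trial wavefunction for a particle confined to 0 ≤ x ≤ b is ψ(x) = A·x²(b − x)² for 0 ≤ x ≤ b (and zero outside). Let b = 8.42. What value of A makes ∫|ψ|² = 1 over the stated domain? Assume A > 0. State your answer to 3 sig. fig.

Require ∫ |ψ|² dx = 1 over the whole domain.
Expanding the polynomial and integrating term by term, with ψ = A·x²(b − x)², the integral evaluates to A²·[b^9/630].
Hence A² = 1/[b^9/630].
Plugging in b = 8.42 yields A = 0.001721.

A ≈ 0.00172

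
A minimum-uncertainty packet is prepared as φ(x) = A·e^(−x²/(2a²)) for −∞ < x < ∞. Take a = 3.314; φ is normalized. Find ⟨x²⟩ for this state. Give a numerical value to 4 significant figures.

⟨x²⟩ = ∫ x^2 |φ|² dx over the full domain.
With ∫_{−∞}^{∞} x^(2m) e^(−αx²) dx = (2m−1)!!·√π / (2^m α^(m+1/2)), evaluating both integrals, ⟨x²⟩ = a^2/2.
With a = 3.314, ⟨x^2⟩ = 5.4913.

⟨x^2⟩ ≈ 5.491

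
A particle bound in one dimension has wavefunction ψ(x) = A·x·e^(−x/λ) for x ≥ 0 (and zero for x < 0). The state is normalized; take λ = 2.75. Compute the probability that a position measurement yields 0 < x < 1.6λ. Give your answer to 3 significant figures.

P ≈ 0.620

|ψ|² is the probability density, so P = ∫_{0}^{1.6λ} |ψ|² dx.
The normalization integral ∫|ψ|²dx over the whole domain equals λ^3/4·A², and A² cancels in the ratio.
Let u = x/λ; then A² and the length scale cancel, so P = ∫_{0}^{1.6} u^2·e^(-2·u) du ÷ ∫_{0}^{∞} u^2·e^(-2·u) du.
Using ∫ u^2·e^(-2·u) du = -(2·u^2 + 2·u + 1)·e^(-2·u)/4, the numerator is 1/4 - 233·e^(-16/5)/100 and the denominator is 1/4.
Taking the ratio, P = 0.6201.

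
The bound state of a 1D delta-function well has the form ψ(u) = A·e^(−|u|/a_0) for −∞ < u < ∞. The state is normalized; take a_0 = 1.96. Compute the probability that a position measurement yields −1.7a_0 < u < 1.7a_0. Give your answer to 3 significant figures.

|ψ|² is the probability density, so P = ∫_{−1.7a_0}^{1.7a_0} |ψ|² du.
Since A² = 1/(a_0), this is the region integral divided by the full normalization integral.
By symmetry take twice the u ≥ 0 contribution in numerator and denominator; the 2's cancel. In terms of t = u/a_0 (A² and the length scale cancel between numerator and denominator), P = [∫_{0}^{1.7} e^(-2·t) dt] / [∫_{0}^{∞} e^(-2·t) dt].
Using ∫ e^(-2·t) dt = -e^(-2·t)/2, the numerator is 1/2 - e^(-17/5)/2 and the denominator is 1/2.
Evaluating gives P = 0.9666.

P ≈ 0.967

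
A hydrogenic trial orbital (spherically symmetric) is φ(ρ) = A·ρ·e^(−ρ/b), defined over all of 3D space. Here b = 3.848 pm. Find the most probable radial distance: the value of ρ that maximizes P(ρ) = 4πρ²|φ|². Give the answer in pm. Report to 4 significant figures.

ρ ≈ 7.696 pm

Set d/dρ [P(ρ) = 4πρ²|φ|²] = 0 and solve for ρ > 0.
Solving yields ρ = 2·b.
With b = 3.848, the most probable radial distance is 7.6960 pm.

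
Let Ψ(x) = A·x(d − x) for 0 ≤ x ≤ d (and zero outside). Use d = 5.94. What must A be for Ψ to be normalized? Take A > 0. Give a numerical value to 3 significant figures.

A ≈ 0.0637

Normalization requires ∫|Ψ|² dx = 1, integrated from 0 to d.
With Ψ = A·x(d − x), the integral evaluates to A²·[d^5/30].
So A² = (d^5/30)^(−1).
With d = 5.94: A² = 0.004057 and A = 0.06369.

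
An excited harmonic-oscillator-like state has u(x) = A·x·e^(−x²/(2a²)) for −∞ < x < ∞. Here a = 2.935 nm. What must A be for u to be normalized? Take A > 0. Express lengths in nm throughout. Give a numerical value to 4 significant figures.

Normalization requires ∫|u|² dx = 1, integrated from −∞ to ∞.
Carrying out the integral gives A² · √(π)·a^3/2.
Hence A² = 1/[√(π)·a^3/2].
Plugging in a = 2.935 yields A = 0.21126.

A ≈ 0.2113 nm^(-3/2)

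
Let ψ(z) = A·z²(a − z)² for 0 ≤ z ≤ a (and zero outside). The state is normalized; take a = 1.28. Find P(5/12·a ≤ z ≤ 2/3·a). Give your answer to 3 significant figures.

|ψ|² is the probability density, so P = ∫_{5/12·a}^{2/3·a} |ψ|² dz.
The normalization integral ∫|ψ|²dz over the whole domain equals a^9/630·A², and A² cancels in the ratio.
In terms of u = z/a (A² and the length scale cancel between numerator and denominator), P = [∫_{5/12}^{2/3} u^4·(1 - u)^4 du] / [∫_{0}^{1} u^4·(1 - u)^4 du].
With ∫ u^4·(1 - u)^4 du = u^5·(70·u^4 - 315·u^3 + 540·u^2 - 420·u + 126)/630 + C, the region integral is ≈ 0.00087750 and the full one is 1/630.
The result is P = 0.5528.

P ≈ 0.553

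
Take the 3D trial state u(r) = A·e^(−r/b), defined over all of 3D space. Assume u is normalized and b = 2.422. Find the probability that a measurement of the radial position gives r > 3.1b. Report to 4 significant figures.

P ≈ 0.05362

P = ∫ |u|² 4πr² dr over r > 3.1b.
Normalization gives A² = 1/(π·b^3).
Substituting t = r/b, A², 4π and the length scale all cancel in the ratio: P = ∫_{3.1}^{∞} t^2·e^(-2·t) dt / ∫_{0}^{∞} t^2·e^(-2·t) dt.
With ∫ t^2·e^(-2·t) dt = -(2·t^2 + 2·t + 1)·e^(-2·t)/4 + C, the region integral is 1321·e^(-31/5)/200 and the full one is 1/4.
This evaluates to P = 0.053618.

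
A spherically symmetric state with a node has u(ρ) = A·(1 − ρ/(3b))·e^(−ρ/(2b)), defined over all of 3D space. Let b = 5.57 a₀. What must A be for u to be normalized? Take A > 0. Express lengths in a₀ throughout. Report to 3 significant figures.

A ≈ 0.0263 a₀^(-3/2)

Require ∫ |u|² 4πρ² dρ = 1 over the whole domain.
The angular integral contributes 4π, leaving ∫₀^∞ ρ²|u|² dρ.
The integral (without the A² prefactor) comes out to 8·π·b^3/3.
Setting this equal to 1 gives A² = 1/(8·π·b^3/3).
Plugging in b = 5.57 yields A = 0.02628.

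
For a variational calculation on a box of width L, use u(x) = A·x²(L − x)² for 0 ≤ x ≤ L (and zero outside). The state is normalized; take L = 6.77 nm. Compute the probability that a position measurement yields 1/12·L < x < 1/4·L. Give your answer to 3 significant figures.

P ≈ 0.0485

|u|² is the probability density, so P = ∫_{1/12·L}^{1/4·L} |u|² dx.
With A² fixed by ∫|u|² = 1, i.e. A² = (L^9/630)^(−1), substitute and integrate.
Let t = x/L; then A² and the length scale cancel, so P = ∫_{1/12}^{1/4} t^4·(1 - t)^4 dt ÷ ∫_{0}^{1} t^4·(1 - t)^4 dt.
Using ∫ t^4·(1 - t)^4 dt = t^5·(70·t^4 - 315·t^3 + 540·t^2 - 420·t + 126)/630, the numerator is ≈ 0.000077059 and the denominator is 1/630.
Taking the ratio, P = 0.04855.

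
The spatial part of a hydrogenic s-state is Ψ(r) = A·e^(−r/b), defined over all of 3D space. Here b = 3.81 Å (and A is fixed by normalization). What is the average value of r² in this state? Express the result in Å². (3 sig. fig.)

By definition ⟨r²⟩ = ∫ r^2 |Ψ(r)|² 4πr² dr.
Since the A² factors cancel between numerator and denominator, ⟨r²⟩ = 3·b^2.
With b = 3.81, ⟨r^2⟩ = 43.55.

⟨r^2⟩ ≈ 43.5 Å^2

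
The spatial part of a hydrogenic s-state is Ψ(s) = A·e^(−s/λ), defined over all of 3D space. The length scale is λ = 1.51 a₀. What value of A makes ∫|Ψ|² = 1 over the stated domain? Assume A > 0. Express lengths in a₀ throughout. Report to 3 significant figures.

Require ∫ |Ψ|² 4πs² ds = 1 over the whole domain.
Using ∫₀^∞ sⁿ e^(−αs) ds = n!/αⁿ⁺¹, with Ψ = A·e^(−s/λ), the integral evaluates to A²·[π·λ^3].
Hence A² = 1/[π·λ^3].
Substituting λ = 1.51 gives A² = 0.09245, so A = 0.3041.

A ≈ 0.304 a₀^(-3/2)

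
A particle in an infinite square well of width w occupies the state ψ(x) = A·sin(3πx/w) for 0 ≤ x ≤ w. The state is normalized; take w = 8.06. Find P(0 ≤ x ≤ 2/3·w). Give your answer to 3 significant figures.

The probability is P = ∫ |ψ|² dx over [0, 2/3·w].
Since A² = 1/(w/2), this is the region integral divided by the full normalization integral.
Substituting u = x/w, A² and the length scale cancel in the ratio: P = ∫_{0}^{2/3} sin(3·π·u)^2 du / ∫_{0}^{1} sin(3·π·u)^2 du.
An antiderivative of sin(3·π·u)^2 is u/2 - sin(6·π·u)/(12·π); evaluating from 0 to 2/3 gives 1/3, while the full integral is 1/2.
Taking the ratio, P = 2/3.

P ≈ 0.667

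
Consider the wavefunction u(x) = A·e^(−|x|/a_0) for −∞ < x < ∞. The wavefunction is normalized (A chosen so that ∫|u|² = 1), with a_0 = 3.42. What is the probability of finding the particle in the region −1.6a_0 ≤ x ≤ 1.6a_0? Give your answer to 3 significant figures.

P ≈ 0.959

The probability is P = ∫ |u|² dx over [−1.6a_0, 1.6a_0].
The normalization integral ∫|u|²dx over the whole domain equals a_0·A², and A² cancels in the ratio.
By symmetry take twice the x ≥ 0 contribution in numerator and denominator; the 2's cancel. Substituting t = x/a_0, A² and the length scale cancel in the ratio: P = ∫_{0}^{1.6} e^(-2·t) dt / ∫_{0}^{∞} e^(-2·t) dt.
Using ∫ e^(-2·t) dt = -e^(-2·t)/2, the numerator is 1/2 - e^(-16/5)/2 and the denominator is 1/2.
The result is P = 0.9592.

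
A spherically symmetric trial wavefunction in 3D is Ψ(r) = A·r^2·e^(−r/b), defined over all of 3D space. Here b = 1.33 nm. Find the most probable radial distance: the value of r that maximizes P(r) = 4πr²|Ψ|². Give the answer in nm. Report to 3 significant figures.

Differentiate P(r) = 4πr²|Ψ|² with respect to r and set to zero.
Solving yields r = 3·b.
With b = 1.33, the most probable radial distance is 3.990 nm.

r ≈ 3.99 nm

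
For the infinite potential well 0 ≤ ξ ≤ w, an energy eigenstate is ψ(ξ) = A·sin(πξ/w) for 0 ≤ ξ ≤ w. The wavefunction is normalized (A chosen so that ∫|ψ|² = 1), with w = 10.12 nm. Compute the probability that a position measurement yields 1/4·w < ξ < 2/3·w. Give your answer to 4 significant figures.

P = ∫_{1/4·w}^{2/3·w} |ψ(ξ)|² dξ.
With A² fixed by ∫|ψ|² = 1, i.e. A² = (w/2)^(−1), substitute and integrate.
In terms of u = ξ/w (A² and the length scale cancel between numerator and denominator), P = [∫_{1/4}^{2/3} sin(π·u)^2 du] / [∫_{0}^{1} sin(π·u)^2 du].
With ∫ sin(π·u)^2 du = u/2 - sin(2·π·u)/(4·π) + C, the region integral is √(3)/(8·π) + 1/(4·π) + 5/24 and the full one is 1/2.
This works out to P = (3·√(3) + 6 + 5·π)/(12·π).

P ≈ 0.7137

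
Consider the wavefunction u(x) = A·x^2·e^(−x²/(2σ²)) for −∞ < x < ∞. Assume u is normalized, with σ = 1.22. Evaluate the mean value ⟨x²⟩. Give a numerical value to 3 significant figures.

⟨x^2⟩ ≈ 3.72

By definition ⟨x²⟩ = ∫ x^2 |u(x)|² dx.
Differentiating ∫e^(−αx²) dx = √(π/α) under α to get the higher moments, the ratio of the moment integral to the normalization integral gives ⟨x²⟩ = 5·σ^2/2.
With σ = 1.22, ⟨x^2⟩ = 3.721.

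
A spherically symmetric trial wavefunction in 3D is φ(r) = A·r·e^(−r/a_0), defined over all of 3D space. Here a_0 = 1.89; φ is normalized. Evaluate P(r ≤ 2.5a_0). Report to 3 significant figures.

With dV = 4πr²dr, the probability is ∫|φ|² dV over r ≤ 2.5a_0.
A² is fixed by ∫₀^∞ 4πr²|φ|² dr = 1, i.e. A² = (3·π·a_0^5)^(−1).
Let u = r/a_0; then A², 4π and the length scale all cancel, so P = ∫_{0}^{2.5} u^4·e^(-2·u) du ÷ ∫_{0}^{∞} u^4·e^(-2·u) du.
With ∫ u^4·e^(-2·u) du = -(u^4/2 + u^3 + 3·u^2/2 + 3·u/2 + 3/4)·e^(-2·u) + C, the region integral is 3/4 - 1569·e^(-5)/32 and the full one is 3/4.
Taking the ratio yields P = 0.5595.

P ≈ 0.560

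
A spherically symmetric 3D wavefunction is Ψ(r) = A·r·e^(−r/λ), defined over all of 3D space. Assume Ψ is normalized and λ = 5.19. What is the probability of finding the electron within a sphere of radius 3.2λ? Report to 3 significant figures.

Integrate the radial probability density 4πr²|Ψ|² over r ≤ 3.2λ.
The full normalization integral is A²·[3·π·λ^5] = 1, fixing A².
Let u = r/λ; then A², 4π and the length scale all cancel, so P = ∫_{0}^{3.2} u^4·e^(-2·u) du ÷ ∫_{0}^{∞} u^4·e^(-2·u) du.
With ∫ u^4·e^(-2·u) du = -(u^4/2 + u^3 + 3·u^2/2 + 3·u/2 + 3/4)·e^(-2·u) + C, the region integral is ≈ 0.57370 and the full one is 3/4.
The region integral divided by the full integral gives P = 0.7649.

P ≈ 0.765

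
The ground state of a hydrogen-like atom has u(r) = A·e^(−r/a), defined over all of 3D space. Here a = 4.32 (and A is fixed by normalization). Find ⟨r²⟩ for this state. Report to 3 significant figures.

⟨r^2⟩ ≈ 56.0

⟨r²⟩ = ∫ r^2 |u|² 4πr² dr over the full domain.
Since the A² factors cancel between numerator and denominator, ⟨r²⟩ = 3·a^2.
With a = 4.32, ⟨r^2⟩ = 55.99.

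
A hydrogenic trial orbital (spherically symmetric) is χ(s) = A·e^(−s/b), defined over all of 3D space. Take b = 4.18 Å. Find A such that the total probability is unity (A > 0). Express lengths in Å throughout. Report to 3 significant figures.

Require ∫ |χ|² 4πs² ds = 1 over the whole domain.
(Spherical symmetry: dV = 4πs² ds.)
Carrying out the integral gives A² · π·b^3.
Hence A² = 1/[π·b^3].
Substituting b = 4.18 gives A² = 0.004358, so A = 0.06602.

A ≈ 0.0660 Å^(-3/2)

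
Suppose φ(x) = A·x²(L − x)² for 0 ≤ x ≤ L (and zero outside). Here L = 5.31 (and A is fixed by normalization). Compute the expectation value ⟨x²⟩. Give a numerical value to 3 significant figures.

The expectation value is the |φ|²-weighted average of x^2: ∫ x^2|φ|² dx.
Evaluating both integrals, ⟨x²⟩ = 3·L^2/11.
With L = 5.31, ⟨x^2⟩ = 7.690.

⟨x^2⟩ ≈ 7.69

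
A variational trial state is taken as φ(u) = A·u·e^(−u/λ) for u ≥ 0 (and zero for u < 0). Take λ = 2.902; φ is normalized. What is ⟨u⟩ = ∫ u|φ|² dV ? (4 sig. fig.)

⟨u⟩ ≈ 4.353

The expectation value is the |φ|²-weighted average of u: ∫ u|φ|² du.
Using ∫₀^∞ uⁿ e^(−αu) du = n!/αⁿ⁺¹, since the A² factors cancel between numerator and denominator, ⟨u⟩ = 3·λ/2.
Putting λ = 2.902 gives 4.3530.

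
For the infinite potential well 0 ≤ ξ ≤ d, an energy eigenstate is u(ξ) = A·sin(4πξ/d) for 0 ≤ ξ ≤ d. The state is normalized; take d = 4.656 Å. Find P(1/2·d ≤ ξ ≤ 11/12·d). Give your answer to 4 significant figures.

P ≈ 0.4511

P = ∫_{1/2·d}^{11/12·d} |u(ξ)|² dξ.
Since A² = 1/(d/2), this is the region integral divided by the full normalization integral.
Substituting t = ξ/d, A² and the length scale cancel in the ratio: P = ∫_{1/2}^{11/12} sin(4·π·t)^2 dt / ∫_{0}^{1} sin(4·π·t)^2 dt.
With ∫ sin(4·π·t)^2 dt = t/2 - sin(4·π·t)·cos(4·π·t)/(8·π) + C, the region integral is √(3)/(32·π) + 5/24 and the full one is 1/2.
Taking the ratio, P = √(3)/(16·π) + 5/12.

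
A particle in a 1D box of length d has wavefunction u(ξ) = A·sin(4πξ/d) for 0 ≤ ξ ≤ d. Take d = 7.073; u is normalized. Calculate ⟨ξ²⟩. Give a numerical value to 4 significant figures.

By definition ⟨ξ²⟩ = ∫ ξ^2 |u(ξ)|² dξ.
Evaluating both integrals, ⟨ξ²⟩ = -d^2/(32·π^2) + d^2/3.
With d = 7.073, ⟨ξ^2⟩ = 16.517.

⟨ξ^2⟩ ≈ 16.52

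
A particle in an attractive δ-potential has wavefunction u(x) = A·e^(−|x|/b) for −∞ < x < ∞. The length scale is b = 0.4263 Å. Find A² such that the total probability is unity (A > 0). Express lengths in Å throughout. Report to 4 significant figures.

The normalization condition is ∫|u|² dx = 1 from −∞ to ∞.
Using ∫₀^∞ xⁿ e^(−αx) dx = n!/αⁿ⁺¹, the integral (without the A² prefactor) comes out to b.
So A² = (b)^(−1).
Substituting b = 0.4263 gives A² = 2.3458, so A = 1.5316.

A^2 ≈ 2.346 Å^(-1)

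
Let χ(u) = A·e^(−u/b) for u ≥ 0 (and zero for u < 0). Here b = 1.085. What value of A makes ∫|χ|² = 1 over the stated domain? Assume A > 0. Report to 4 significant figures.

We need A² ∫|f|² du = 1, taking the integral from 0 to ∞.
With χ = A·e^(−u/b), the integral evaluates to A²·[b/2].
Setting this equal to 1 gives A² = 1/(b/2).
Plugging in b = 1.085 yields A = 1.3577.

A ≈ 1.358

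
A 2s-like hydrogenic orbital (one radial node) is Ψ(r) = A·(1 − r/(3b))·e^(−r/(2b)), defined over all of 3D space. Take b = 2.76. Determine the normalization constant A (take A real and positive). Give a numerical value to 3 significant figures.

A ≈ 0.0753

Require ∫ |Ψ|² 4πr² dr = 1 over the whole domain.
The angular integral contributes 4π, leaving ∫₀^∞ r²|Ψ|² dr.
Recall ∫₀^∞ r^m e^(−r/β) dr = m!·β^(m+1), with Ψ = A·(1 − r/(3b))·e^(−r/(2b)), the integral evaluates to A²·[8·π·b^3/3].
So A² = (8·π·b^3/3)^(−1).
Plugging in b = 2.76 yields A = 0.07535.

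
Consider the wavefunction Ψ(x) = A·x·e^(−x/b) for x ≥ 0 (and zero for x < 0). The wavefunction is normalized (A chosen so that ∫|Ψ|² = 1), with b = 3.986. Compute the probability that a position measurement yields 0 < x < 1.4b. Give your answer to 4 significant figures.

The probability is P = ∫ |Ψ|² dx over [0, 1.4b].
The normalization integral ∫|Ψ|²dx over the whole domain equals b^3/4·A², and A² cancels in the ratio.
Substituting u = x/b, A² and the length scale cancel in the ratio: P = ∫_{0}^{1.4} u^2·e^(-2·u) du / ∫_{0}^{∞} u^2·e^(-2·u) du.
An antiderivative of u^2·e^(-2·u) is -(2·u^2 + 2·u + 1)·e^(-2·u)/4; evaluating from 0 to 1.4 gives 1/4 - 193·e^(-14/5)/100, while the full integral is 1/4.
Taking the ratio, P = 0.53055.

P ≈ 0.5305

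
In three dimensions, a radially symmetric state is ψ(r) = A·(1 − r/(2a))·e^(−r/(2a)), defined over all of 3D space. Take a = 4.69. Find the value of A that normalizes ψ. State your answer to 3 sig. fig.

A ≈ 0.0196

Normalization requires ∫|ψ|² 4πr² dr = 1, integrated from 0 to ∞.
The angular integral contributes 4π, leaving ∫₀^∞ r²|ψ|² dr.
The integral (without the A² prefactor) comes out to 8·π·a^3.
Hence A² = 1/[8·π·a^3].
Substituting a = 4.69 gives A² = 0.0003857, so A = 0.01964.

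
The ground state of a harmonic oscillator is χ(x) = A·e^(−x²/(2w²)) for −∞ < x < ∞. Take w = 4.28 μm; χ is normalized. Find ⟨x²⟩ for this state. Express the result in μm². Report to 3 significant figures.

⟨x²⟩ = ∫ x^2 |χ|² dx over the full domain.
Evaluating both integrals, ⟨x²⟩ = w^2/2.
With w = 4.28, ⟨x^2⟩ = 9.159.

⟨x^2⟩ ≈ 9.16 μm^2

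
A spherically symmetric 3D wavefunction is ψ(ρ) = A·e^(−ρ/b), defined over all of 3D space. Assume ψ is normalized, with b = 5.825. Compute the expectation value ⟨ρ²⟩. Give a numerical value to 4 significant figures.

⟨ρ^2⟩ ≈ 101.8

By definition ⟨ρ²⟩ = ∫ ρ^2 |ψ(ρ)|² 4πρ² dρ.
Evaluating both integrals, ⟨ρ²⟩ = 3·b^2.
Putting b = 5.825 gives 101.79.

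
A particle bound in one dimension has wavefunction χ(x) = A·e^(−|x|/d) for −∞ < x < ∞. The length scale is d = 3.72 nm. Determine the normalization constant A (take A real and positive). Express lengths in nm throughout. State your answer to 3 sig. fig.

A ≈ 0.518 nm^(-1/2)

The normalization condition is ∫|χ|² dx = 1 from −∞ to ∞.
Recall ∫₀^∞ x^m e^(−x/β) dx = m!·β^(m+1), the integral (without the A² prefactor) comes out to d.
With d = 3.72: A² = 0.2688 and A = 0.5185.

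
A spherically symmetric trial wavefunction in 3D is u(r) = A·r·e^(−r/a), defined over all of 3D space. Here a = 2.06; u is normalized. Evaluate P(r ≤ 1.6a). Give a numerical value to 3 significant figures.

With dV = 4πr²dr, the probability is ∫|u|² dV over r ≤ 1.6a.
Normalization gives A² = 1/(3·π·a^5).
Let t = r/a; then A², 4π and the length scale all cancel, so P = ∫_{0}^{1.6} t^4·e^(-2·t) dt ÷ ∫_{0}^{∞} t^4·e^(-2·t) dt.
With ∫ t^4·e^(-2·t) dt = -(t^4/2 + t^3 + 3·t^2/2 + 3·t/2 + 3/4)·e^(-2·t) + C, the region integral is ≈ 0.16454 and the full one is 3/4.
This evaluates to P = 0.2194.

P ≈ 0.219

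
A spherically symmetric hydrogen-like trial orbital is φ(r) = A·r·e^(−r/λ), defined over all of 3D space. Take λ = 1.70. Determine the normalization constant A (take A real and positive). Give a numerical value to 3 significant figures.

Require ∫ |φ|² 4πr² dr = 1 over the whole domain.
The angular integral contributes 4π, leaving ∫₀^∞ r²|φ|² dr.
With ∫₀^∞ r^4 e^(−αr) dr = 4!/α^5, with φ = A·r·e^(−r/λ), the integral evaluates to A²·[3·π·λ^5].
Plugging in λ = 1.70 yields A = 0.08645.

A ≈ 0.0864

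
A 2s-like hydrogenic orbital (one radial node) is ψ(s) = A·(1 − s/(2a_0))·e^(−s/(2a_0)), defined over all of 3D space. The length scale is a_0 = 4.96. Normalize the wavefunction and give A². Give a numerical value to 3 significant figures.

Require ∫ |ψ|² 4πs² ds = 1 over the whole domain.
The angular integral contributes 4π, leaving ∫₀^∞ s²|ψ|² ds.
Using ∫₀^∞ sⁿ e^(−αs) ds = n!/αⁿ⁺¹, the integral (without the A² prefactor) comes out to 8·π·a_0^3.
Setting this equal to 1 gives A² = 1/(8·π·a_0^3).
With a_0 = 4.96: A² = 0.0003261 and A = 0.01806.

A^2 ≈ 0.000326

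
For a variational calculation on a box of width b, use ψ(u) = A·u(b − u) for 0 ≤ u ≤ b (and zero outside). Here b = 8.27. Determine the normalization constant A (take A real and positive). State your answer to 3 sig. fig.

Normalization requires ∫|ψ|² du = 1, integrated from 0 to b.
Carrying out the integral gives A² · b^5/30.
Hence A² = 1/[b^5/30].
Plugging in b = 8.27 yields A = 0.02785.

A ≈ 0.0278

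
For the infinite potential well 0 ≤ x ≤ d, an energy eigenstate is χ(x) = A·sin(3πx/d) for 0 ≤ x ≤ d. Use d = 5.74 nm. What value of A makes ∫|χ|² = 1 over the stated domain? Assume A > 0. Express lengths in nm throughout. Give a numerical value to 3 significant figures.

We need A² ∫|f|² dx = 1, taking the integral from 0 to d.
Carrying out the integral gives A² · d/2.
Hence A² = 1/[d/2].
Substituting d = 5.74 gives A² = 0.3484, so A = 0.5903.

A ≈ 0.590 nm^(-1/2)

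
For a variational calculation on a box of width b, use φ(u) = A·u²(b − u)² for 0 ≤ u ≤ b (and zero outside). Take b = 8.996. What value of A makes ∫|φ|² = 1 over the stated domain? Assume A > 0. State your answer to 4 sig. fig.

Require ∫ |φ|² du = 1 over the whole domain.
Expanding the polynomial and integrating term by term, the integral (without the A² prefactor) comes out to b^9/630.
Setting this equal to 1 gives A² = 1/(b^9/630).
With b = 8.996: A² = 0.0000016327 and A = 0.0012778.

A ≈ 0.001278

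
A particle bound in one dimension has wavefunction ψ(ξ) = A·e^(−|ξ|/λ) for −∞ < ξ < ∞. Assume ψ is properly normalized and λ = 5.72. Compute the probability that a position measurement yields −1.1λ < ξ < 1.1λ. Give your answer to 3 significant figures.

P ≈ 0.889

P = ∫_{−1.1λ}^{1.1λ} |ψ(ξ)|² dξ.
Since A² = 1/(λ), this is the region integral divided by the full normalization integral.
Both integrals are even about ξ = 0, so only the ξ ≥ 0 halves are needed (the factors of 2 cancel). Substituting u = ξ/λ, A² and the length scale cancel in the ratio: P = ∫_{0}^{1.1} e^(-2·u) du / ∫_{0}^{∞} e^(-2·u) du.
With ∫ e^(-2·u) du = -e^(-2·u)/2 + C, the region integral is 1/2 - e^(-11/5)/2 and the full one is 1/2.
The result is P = 0.8892.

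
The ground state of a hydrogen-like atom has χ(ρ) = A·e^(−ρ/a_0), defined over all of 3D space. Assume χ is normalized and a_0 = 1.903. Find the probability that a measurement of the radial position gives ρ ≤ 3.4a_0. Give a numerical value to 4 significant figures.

P ≈ 0.9656

Integrate the radial probability density 4πρ²|χ|² over ρ ≤ 3.4a_0.
A² is fixed by ∫₀^∞ 4πρ²|χ|² dρ = 1, i.e. A² = (π·a_0^3)^(−1).
Substituting u = ρ/a_0, A², 4π and the length scale all cancel in the ratio: P = ∫_{0}^{3.4} u^2·e^(-2·u) du / ∫_{0}^{∞} u^2·e^(-2·u) du.
Using ∫ u^2·e^(-2·u) du = -(2·u^2 + 2·u + 1)·e^(-2·u)/4, the numerator is 1/4 - 773·e^(-34/5)/100 and the denominator is 1/4.
The region integral divided by the full integral gives P = 0.96556.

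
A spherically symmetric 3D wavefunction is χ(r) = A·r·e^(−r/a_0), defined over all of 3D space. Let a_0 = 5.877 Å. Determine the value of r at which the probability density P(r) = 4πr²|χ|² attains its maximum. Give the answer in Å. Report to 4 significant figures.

r ≈ 11.75 Å

Set d/dr [P(r) = 4πr²|χ|²] = 0 and solve for r > 0.
This gives r = 2·a_0.
With a_0 = 5.877, the most probable radial distance is 11.754 Å.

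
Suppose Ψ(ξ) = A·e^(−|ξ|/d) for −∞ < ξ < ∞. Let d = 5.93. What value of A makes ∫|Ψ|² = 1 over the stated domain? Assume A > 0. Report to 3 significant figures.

Require ∫ |Ψ|² dξ = 1 over the whole domain.
With ∫₀^∞ ξ^0 e^(−αξ) dξ = 0!/α^1, carrying out the integral gives A² · d.
Substituting d = 5.93 gives A² = 0.1686, so A = 0.4107.

A ≈ 0.411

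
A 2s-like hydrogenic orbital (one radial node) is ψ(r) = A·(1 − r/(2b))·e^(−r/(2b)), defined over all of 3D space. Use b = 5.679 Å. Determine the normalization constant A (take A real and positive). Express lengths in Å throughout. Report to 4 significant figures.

A ≈ 0.01474 Å^(-3/2)

The normalization condition is ∫|ψ|² 4πr² dr = 1 from 0 to ∞.
Carrying out the integral gives A² · 8·π·b^3.
Hence A² = 1/[8·π·b^3].
With b = 5.679: A² = 0.00021724 and A = 0.014739.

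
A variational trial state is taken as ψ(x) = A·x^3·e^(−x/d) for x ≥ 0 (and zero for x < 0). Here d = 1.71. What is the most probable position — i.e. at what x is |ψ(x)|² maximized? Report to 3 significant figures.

x ≈ 5.13

The maximum of |ψ(x)|² occurs where its derivative vanishes.
This gives x = 3·d.
With d = 1.71, the most probable position is 5.130.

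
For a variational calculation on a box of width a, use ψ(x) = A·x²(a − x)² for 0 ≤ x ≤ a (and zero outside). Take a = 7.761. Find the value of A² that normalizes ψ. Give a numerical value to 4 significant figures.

Require ∫ |ψ|² dx = 1 over the whole domain.
With ψ = A·x²(a − x)², the integral evaluates to A²·[a^9/630].
Hence A² = 1/[a^9/630].
With a = 7.761: A² = 0.0000061671 and A = 0.0024834.

A^2 ≈ 0.000006167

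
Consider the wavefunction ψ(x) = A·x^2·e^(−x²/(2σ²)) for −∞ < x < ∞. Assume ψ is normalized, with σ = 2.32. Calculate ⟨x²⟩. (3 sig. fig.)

The expectation value is the |ψ|²-weighted average of x^2: ∫ x^2|ψ|² dx.
Evaluating both integrals, ⟨x²⟩ = 5·σ^2/2.
Putting σ = 2.32 gives 13.46.

⟨x^2⟩ ≈ 13.5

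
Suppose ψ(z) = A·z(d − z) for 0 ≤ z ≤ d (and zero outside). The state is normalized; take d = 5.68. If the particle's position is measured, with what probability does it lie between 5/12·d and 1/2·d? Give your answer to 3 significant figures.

P ≈ 0.153

P = ∫_{5/12·d}^{1/2·d} |ψ(z)|² dz.
With A² fixed by ∫|ψ|² = 1, i.e. A² = (d^5/30)^(−1), substitute and integrate.
Let u = z/d; then A² and the length scale cancel, so P = ∫_{5/12}^{1/2} u^2·(1 - u)^2 du ÷ ∫_{0}^{1} u^2·(1 - u)^2 du.
With ∫ u^2·(1 - u)^2 du = u^3·(6·u^2 - 15·u + 10)/30 + C, the region integral is ≈ 0.0051127 and the full one is 1/30.
This works out to P = 0.1534.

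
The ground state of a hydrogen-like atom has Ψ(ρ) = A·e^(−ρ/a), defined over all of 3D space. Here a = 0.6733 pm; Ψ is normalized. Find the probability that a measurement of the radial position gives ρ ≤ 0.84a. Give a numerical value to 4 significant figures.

P = ∫ |Ψ|² 4πρ² dρ over ρ ≤ 0.84a.
Normalization gives A² = 1/(π·a^3).
Let u = ρ/a; then A², 4π and the length scale all cancel, so P = ∫_{0}^{0.84} u^2·e^(-2·u) du ÷ ∫_{0}^{∞} u^2·e^(-2·u) du.
Using ∫ u^2·e^(-2·u) du = -(2·u^2 + 2·u + 1)·e^(-2·u)/4, the numerator is 1/4 - 2557·e^(-42/25)/2500 and the denominator is 1/4.
The region integral divided by the full integral gives P = 0.23751.

P ≈ 0.2375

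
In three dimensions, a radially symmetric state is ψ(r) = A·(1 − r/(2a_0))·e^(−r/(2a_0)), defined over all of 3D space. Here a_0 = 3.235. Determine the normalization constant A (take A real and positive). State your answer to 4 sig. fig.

Require ∫ |ψ|² 4πr² dr = 1 over the whole domain.
The angular integral contributes 4π, leaving ∫₀^∞ r²|ψ|² dr.
With ψ = A·(1 − r/(2a_0))·e^(−r/(2a_0)), the integral evaluates to A²·[8·π·a_0^3].
Setting this equal to 1 gives A² = 1/(8·π·a_0^3).
With a_0 = 3.235: A² = 0.0011753 and A = 0.034282.

A ≈ 0.03428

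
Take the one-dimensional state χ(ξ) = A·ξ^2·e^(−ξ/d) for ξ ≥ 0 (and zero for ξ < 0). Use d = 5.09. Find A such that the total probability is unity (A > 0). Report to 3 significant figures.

The normalization condition is ∫|χ|² dξ = 1 from 0 to ∞.
∫|χ|² dξ = A²·(3·d^5/4).
With d = 5.09: A² = 0.0003903 and A = 0.01975.

A ≈ 0.0198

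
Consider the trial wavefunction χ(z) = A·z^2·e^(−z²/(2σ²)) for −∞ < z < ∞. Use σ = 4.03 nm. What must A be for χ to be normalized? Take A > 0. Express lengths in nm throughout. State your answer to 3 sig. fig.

A ≈ 0.0266 nm^(-5/2)

We need A² ∫|f|² dz = 1, taking the integral from −∞ to ∞.
The integral (without the A² prefactor) comes out to 3·√(π)·σ^5/4.
Hence A² = 1/[3·√(π)·σ^5/4].
Plugging in σ = 4.03 yields A = 0.02660.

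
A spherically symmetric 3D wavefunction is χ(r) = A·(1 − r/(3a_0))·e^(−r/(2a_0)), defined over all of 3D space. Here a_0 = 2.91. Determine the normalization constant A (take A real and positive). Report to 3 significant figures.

The normalization condition is ∫|χ|² 4πr² dr = 1 from 0 to ∞.
(Spherical symmetry: dV = 4πr² dr.)
∫|χ|² 4πr² dr = A²·(8·π·a_0^3/3).
Hence A² = 1/[8·π·a_0^3/3].
With a_0 = 2.91: A² = 0.004844 and A = 0.06960.

A ≈ 0.0696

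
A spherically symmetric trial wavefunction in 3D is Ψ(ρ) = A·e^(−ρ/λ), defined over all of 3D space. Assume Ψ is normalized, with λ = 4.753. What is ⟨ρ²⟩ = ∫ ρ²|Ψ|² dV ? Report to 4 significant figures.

The expectation value is the |Ψ|²-weighted average of ρ^2: ∫ ρ^2|Ψ|² 4πρ² dρ.
The ratio of the moment integral to the normalization integral gives ⟨ρ²⟩ = 3·λ^2.
With λ = 4.753, ⟨ρ^2⟩ = 67.773.

⟨ρ^2⟩ ≈ 67.77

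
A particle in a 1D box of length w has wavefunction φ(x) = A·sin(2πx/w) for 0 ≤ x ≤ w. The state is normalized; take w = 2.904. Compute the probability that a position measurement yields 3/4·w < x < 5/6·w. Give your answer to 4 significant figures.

P ≈ 0.1522

|φ|² is the probability density, so P = ∫_{3/4·w}^{5/6·w} |φ|² dx.
With A² fixed by ∫|φ|² = 1, i.e. A² = (w/2)^(−1), substitute and integrate.
Substituting u = x/w, A² and the length scale cancel in the ratio: P = ∫_{3/4}^{5/6} sin(2·π·u)^2 du / ∫_{0}^{1} sin(2·π·u)^2 du.
Using ∫ sin(2·π·u)^2 du = u/2 - sin(4·π·u)/(8·π), the numerator is √(3)/(16·π) + 1/24 and the denominator is 1/2.
The result is P = (√(3)/8 + π/12)/π.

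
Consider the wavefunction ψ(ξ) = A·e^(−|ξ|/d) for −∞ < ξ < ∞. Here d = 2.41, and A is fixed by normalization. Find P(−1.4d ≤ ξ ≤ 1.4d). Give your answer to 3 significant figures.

The probability is P = ∫ |ψ|² dξ over [−1.4d, 1.4d].
Since A² = 1/(d), this is the region integral divided by the full normalization integral.
By symmetry take twice the ξ ≥ 0 contribution in numerator and denominator; the 2's cancel. Substituting u = ξ/d, A² and the length scale cancel in the ratio: P = ∫_{0}^{1.4} e^(-2·u) du / ∫_{0}^{∞} e^(-2·u) du.
With ∫ e^(-2·u) du = -e^(-2·u)/2 + C, the region integral is 1/2 - e^(-14/5)/2 and the full one is 1/2.
This works out to P = 0.9392.

P ≈ 0.939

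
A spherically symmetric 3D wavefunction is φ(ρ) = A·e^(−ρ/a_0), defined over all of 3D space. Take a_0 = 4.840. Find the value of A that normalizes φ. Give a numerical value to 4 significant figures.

The normalization condition is ∫|φ|² 4πρ² dρ = 1 from 0 to ∞.
(Spherical symmetry: dV = 4πρ² dρ.)
Using ∫₀^∞ ρⁿ e^(−αρ) dρ = n!/αⁿ⁺¹, carrying out the integral gives A² · π·a_0^3.
Hence A² = 1/[π·a_0^3].
Plugging in a_0 = 4.840 yields A = 0.052985.

A ≈ 0.05299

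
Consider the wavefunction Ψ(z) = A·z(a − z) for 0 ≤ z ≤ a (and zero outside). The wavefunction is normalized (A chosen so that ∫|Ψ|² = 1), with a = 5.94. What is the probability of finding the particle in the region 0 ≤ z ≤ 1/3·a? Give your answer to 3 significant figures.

P ≈ 0.210

|Ψ|² is the probability density, so P = ∫_{0}^{1/3·a} |Ψ|² dz.
Since A² = 1/(a^5/30), this is the region integral divided by the full normalization integral.
In terms of u = z/a (A² and the length scale cancel between numerator and denominator), P = [∫_{0}^{1/3} u^2·(1 - u)^2 du] / [∫_{0}^{1} u^2·(1 - u)^2 du].
Using ∫ u^2·(1 - u)^2 du = u^3·(6·u^2 - 15·u + 10)/30, the numerator is 17/2430 and the denominator is 1/30.
Taking the ratio, P = 17/81.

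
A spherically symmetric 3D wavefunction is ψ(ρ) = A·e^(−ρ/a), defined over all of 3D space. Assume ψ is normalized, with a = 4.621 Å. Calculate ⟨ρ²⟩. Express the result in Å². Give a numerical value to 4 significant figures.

⟨ρ^2⟩ ≈ 64.06 Å^2

The expectation value is the |ψ|²-weighted average of ρ^2: ∫ ρ^2|ψ|² 4πρ² dρ.
Recall ∫₀^∞ ρ^m e^(−ρ/β) dρ = m!·β^(m+1), evaluating both integrals, ⟨ρ²⟩ = 3·a^2.
With a = 4.621, ⟨ρ^2⟩ = 64.061.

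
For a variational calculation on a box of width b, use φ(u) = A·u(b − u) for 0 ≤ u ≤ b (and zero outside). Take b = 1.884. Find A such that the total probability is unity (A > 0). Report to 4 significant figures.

A ≈ 1.124

The normalization condition is ∫|φ|² du = 1 from 0 to b.
Expanding the polynomial and integrating term by term, carrying out the integral gives A² · b^5/30.
Setting this equal to 1 gives A² = 1/(b^5/30).
Substituting b = 1.884 gives A² = 1.2639, so A = 1.1242.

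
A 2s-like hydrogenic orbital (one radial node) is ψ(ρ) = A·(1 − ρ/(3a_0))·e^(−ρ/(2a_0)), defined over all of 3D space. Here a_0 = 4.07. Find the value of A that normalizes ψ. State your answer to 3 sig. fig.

A ≈ 0.0421

Require ∫ |ψ|² 4πρ² dρ = 1 over the whole domain.
The angular integral contributes 4π, leaving ∫₀^∞ ρ²|ψ|² dρ.
∫|ψ|² 4πρ² dρ = A²·(8·π·a_0^3/3).
Plugging in a_0 = 4.07 yields A = 0.04208.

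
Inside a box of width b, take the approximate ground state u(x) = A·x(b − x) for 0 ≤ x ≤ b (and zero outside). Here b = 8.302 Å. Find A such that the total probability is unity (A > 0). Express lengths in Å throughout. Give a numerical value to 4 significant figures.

Require ∫ |u|² dx = 1 over the whole domain.
∫|u|² dx = A²·(b^5/30).
Hence A² = 1/[b^5/30].
Substituting b = 8.302 gives A² = 0.00076069, so A = 0.027581.

A ≈ 0.02758 Å^(-5/2)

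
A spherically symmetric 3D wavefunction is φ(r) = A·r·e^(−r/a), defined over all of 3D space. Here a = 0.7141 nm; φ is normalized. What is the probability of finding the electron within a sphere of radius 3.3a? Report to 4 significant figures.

P ≈ 0.7873

With dV = 4πr²dr, the probability is ∫|φ|² dV over r ≤ 3.3a.
Normalization gives A² = 1/(3·π·a^5).
In terms of u = r/a (A², 4π and the length scale all cancel between numerator and denominator), P = [∫_{0}^{3.3} u^4·e^(-2·u) du] / [∫_{0}^{∞} u^4·e^(-2·u) du].
With ∫ u^4·e^(-2·u) du = -(u^4/2 + u^3 + 3·u^2/2 + 3·u/2 + 3/4)·e^(-2·u) + C, the region integral is ≈ 0.590472 and the full one is 3/4.
This evaluates to P = 0.78730.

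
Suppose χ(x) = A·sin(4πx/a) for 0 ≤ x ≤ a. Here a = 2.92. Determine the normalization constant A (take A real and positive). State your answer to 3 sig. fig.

A ≈ 0.828

We need A² ∫|f|² dx = 1, taking the integral from 0 to a.
Carrying out the integral gives A² · a/2.
Setting this equal to 1 gives A² = 1/(a/2).
With a = 2.92: A² = 0.6849 and A = 0.8276.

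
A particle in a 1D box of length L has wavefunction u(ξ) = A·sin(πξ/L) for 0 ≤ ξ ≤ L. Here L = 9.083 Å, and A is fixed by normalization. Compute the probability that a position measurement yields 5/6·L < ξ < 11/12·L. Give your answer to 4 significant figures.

|u|² is the probability density, so P = ∫_{5/6·L}^{11/12·L} |u|² dξ.
The normalization integral ∫|u|²dξ over the whole domain equals L/2·A², and A² cancels in the ratio.
Let t = ξ/L; then A² and the length scale cancel, so P = ∫_{5/6}^{11/12} sin(π·t)^2 dt ÷ ∫_{0}^{1} sin(π·t)^2 dt.
An antiderivative of sin(π·t)^2 is t/2 - sin(2·π·t)/(4·π); evaluating from 5/6 to 11/12 gives -√(3)/(8·π) + 1/(8·π) + 1/24, while the full integral is 1/2.
Taking the ratio, P = (-3·√(3) + 3 + π)/(12·π).

P ≈ 0.02508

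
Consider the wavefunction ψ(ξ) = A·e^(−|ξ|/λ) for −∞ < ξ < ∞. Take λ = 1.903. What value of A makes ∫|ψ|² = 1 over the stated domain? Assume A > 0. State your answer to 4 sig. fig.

Normalization requires ∫|ψ|² dξ = 1, integrated from −∞ to ∞.
The integral (without the A² prefactor) comes out to λ.
So A² = (λ)^(−1).
Substituting λ = 1.903 gives A² = 0.52549, so A = 0.72490.

A ≈ 0.7249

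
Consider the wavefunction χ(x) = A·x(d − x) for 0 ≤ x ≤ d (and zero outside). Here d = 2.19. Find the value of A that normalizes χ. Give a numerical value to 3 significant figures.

A ≈ 0.772

Require ∫ |χ|² dx = 1 over the whole domain.
With χ = A·x(d − x), the integral evaluates to A²·[d^5/30].
With d = 2.19: A² = 0.5955 and A = 0.7717.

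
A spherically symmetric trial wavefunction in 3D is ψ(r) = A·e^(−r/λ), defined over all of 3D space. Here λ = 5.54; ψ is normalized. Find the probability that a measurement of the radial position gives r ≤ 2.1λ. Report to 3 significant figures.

P ≈ 0.790

With dV = 4πr²dr, the probability is ∫|ψ|² dV over r ≤ 2.1λ.
Normalization gives A² = 1/(π·λ^3).
In terms of u = r/λ (A², 4π and the length scale all cancel between numerator and denominator), P = [∫_{0}^{2.1} u^2·e^(-2·u) du] / [∫_{0}^{∞} u^2·e^(-2·u) du].
Using ∫ u^2·e^(-2·u) du = -(2·u^2 + 2·u + 1)·e^(-2·u)/4, the numerator is 1/4 - 701·e^(-21/5)/200 and the denominator is 1/4.
This evaluates to P = 0.7898.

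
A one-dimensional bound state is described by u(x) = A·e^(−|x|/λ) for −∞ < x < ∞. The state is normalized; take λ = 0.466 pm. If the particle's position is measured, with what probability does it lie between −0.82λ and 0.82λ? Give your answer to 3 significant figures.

The probability is P = ∫ |u|² dx over [−0.82λ, 0.82λ].
Since A² = 1/(λ), this is the region integral divided by the full normalization integral.
By symmetry take twice the x ≥ 0 contribution in numerator and denominator; the 2's cancel. In terms of t = x/λ (A² and the length scale cancel between numerator and denominator), P = [∫_{0}^{0.82} e^(-2·t) dt] / [∫_{0}^{∞} e^(-2·t) dt].
With ∫ e^(-2·t) dt = -e^(-2·t)/2 + C, the region integral is 1/2 - e^(-41/25)/2 and the full one is 1/2.
Taking the ratio, P = 0.8060.

P ≈ 0.806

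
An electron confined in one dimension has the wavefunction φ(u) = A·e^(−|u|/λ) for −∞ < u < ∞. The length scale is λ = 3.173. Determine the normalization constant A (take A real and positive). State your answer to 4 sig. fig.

Require ∫ |φ|² du = 1 over the whole domain.
Recall ∫₀^∞ u^m e^(−u/β) du = m!·β^(m+1), ∫|φ|² du = A²·(λ).
So A² = (λ)^(−1).
With λ = 3.173: A² = 0.31516 and A = 0.56139.

A ≈ 0.5614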